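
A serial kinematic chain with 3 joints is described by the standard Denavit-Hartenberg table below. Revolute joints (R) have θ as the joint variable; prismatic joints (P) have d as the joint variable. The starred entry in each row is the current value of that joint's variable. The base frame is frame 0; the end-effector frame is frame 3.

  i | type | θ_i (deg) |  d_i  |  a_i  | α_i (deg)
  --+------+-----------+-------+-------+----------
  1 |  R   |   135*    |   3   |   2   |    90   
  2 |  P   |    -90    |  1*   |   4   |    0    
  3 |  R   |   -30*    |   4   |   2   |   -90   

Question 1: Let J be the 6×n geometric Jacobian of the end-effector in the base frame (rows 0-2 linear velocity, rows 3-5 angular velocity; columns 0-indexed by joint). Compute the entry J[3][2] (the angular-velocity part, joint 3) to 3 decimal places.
axis z_2 = (0.7071,0.7071,0.0000); lever o_n−o_2 = (3.5355,2.1213,-1.7321)
cross product → J_v[:, 2] = (-1.2247,1.2247,-1.0000)
J_ω[:, 2] = z_2
entry J[3][2] = 0.7071

0.707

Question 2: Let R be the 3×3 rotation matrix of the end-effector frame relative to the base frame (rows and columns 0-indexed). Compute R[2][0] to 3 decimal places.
-0.866

End-effector x-axis (col 0 of R) = (0.3536,-0.3536,-0.8660)
R[2][0] = -0.8660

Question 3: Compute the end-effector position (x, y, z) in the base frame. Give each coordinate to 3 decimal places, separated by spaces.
2.828 4.243 -2.732

after link 1: o_1 = (-1.4142, 1.4142, 3.0000)
after link 2: o_2 = (-0.7071, 2.1213, -1.0000)
after link 3: o_3 = (2.8284, 4.2426, -2.7321)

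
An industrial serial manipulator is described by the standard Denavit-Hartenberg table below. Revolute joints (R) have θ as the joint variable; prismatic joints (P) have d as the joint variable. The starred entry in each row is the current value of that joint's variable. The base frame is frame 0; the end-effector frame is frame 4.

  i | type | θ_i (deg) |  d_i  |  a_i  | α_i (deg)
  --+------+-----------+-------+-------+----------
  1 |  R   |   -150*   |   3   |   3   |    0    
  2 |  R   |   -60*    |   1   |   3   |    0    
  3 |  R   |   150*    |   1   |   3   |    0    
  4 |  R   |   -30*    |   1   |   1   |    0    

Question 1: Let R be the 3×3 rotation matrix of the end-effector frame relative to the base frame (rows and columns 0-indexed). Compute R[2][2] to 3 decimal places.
1.000

End-effector z-axis (col 2 of R) = (0.0000,0.0000,1.0000)
R[2][2] = 1.0000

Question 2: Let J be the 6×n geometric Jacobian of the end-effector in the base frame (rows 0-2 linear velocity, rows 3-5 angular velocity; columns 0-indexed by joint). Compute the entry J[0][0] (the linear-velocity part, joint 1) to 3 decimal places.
3.598

axis z_0 = ẑ; lever o_n−o_0 = (-3.6962,-3.5981,6.0000)
cross product → J_v[:, 0] = (3.5981,-3.6962,0.0000)
J_ω[:, 0] = z_0
entry J[0][0] = 3.5981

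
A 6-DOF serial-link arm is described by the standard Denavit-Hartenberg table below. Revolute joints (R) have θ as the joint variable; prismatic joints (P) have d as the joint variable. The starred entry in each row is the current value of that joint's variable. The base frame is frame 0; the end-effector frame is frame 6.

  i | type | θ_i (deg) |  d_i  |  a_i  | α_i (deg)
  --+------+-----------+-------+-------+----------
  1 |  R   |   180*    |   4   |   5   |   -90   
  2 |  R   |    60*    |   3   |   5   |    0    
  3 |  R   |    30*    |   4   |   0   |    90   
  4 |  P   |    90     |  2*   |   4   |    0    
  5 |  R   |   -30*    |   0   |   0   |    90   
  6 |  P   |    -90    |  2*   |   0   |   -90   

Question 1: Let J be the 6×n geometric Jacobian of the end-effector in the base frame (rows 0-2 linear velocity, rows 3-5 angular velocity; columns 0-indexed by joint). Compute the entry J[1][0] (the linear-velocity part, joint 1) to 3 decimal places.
axis z_0 = ẑ; lever o_n−o_0 = (-9.5000,-10.0000,-2.0622)
cross product → J_v[:, 0] = (10.0000,-9.5000,0.0000)
J_ω[:, 0] = z_0
entry J[1][0] = -9.5000

-9.500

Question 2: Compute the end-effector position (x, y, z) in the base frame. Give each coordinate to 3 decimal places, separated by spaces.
-9.500 -10.000 -2.062

after link 1: o_1 = (-5.0000, 0.0000, 4.0000)
after link 2: o_2 = (-7.5000, -3.0000, -0.3301)
after link 3: o_3 = (-7.5000, -7.0000, -0.3301)
after link 4: o_4 = (-9.5000, -11.0000, -0.3301)
after link 5: o_5 = (-9.5000, -11.0000, -0.3301)
after link 6: o_6 = (-9.5000, -10.0000, -2.0622)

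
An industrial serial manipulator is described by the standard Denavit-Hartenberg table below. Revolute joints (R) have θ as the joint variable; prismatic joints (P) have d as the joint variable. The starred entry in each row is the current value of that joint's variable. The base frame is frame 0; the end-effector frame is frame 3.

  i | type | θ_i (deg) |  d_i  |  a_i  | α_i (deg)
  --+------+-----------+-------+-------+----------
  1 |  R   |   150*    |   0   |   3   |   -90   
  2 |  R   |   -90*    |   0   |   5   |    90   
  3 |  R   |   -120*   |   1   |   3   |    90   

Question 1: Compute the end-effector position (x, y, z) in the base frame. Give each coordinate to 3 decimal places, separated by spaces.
after link 1: o_1 = (-2.5981, 1.5000, 0.0000)
after link 2: o_2 = (-2.5981, 1.5000, 5.0000)
after link 3: o_3 = (-0.4330, 3.2500, 3.5000)

-0.433 3.250 3.500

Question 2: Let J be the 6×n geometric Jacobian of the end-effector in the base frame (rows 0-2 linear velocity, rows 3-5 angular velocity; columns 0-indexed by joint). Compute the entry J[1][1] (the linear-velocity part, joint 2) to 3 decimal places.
1.750

axis z_1 = (-0.5000,-0.8660,0.0000); lever o_n−o_1 = (2.1651,1.7500,3.5000)
cross product → J_v[:, 1] = (-3.0311,1.7500,1.0000)
J_ω[:, 1] = z_1
entry J[1][1] = 1.7500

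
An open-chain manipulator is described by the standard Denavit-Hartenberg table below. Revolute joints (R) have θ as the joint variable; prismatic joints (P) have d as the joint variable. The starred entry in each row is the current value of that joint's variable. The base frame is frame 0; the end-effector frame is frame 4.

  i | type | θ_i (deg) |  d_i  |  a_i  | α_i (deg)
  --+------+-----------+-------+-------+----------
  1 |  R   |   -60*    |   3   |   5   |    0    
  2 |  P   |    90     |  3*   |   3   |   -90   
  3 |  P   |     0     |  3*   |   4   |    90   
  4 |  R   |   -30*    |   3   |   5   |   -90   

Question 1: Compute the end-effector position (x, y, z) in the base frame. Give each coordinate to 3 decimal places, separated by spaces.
after link 1: o_1 = (2.5000, -4.3301, 3.0000)
after link 2: o_2 = (5.0981, -2.8301, 6.0000)
after link 3: o_3 = (7.0622, 1.7679, 6.0000)
after link 4: o_4 = (12.0622, 1.7679, 9.0000)

12.062 1.768 9.000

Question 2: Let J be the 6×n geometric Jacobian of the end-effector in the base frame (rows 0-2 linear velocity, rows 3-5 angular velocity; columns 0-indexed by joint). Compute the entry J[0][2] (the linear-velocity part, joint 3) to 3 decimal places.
prismatic axis z_2 = (-0.5000,0.8660,0.0000)
J_v[:, 2] = z_2; J_ω[:, 2] = (0,0,0)
entry J[0][2] = -0.5000

-0.500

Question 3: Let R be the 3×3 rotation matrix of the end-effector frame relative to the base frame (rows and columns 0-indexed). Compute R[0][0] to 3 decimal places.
End-effector x-axis (col 0 of R) = (1.0000,0.0000,0.0000)
R[0][0] = 1.0000

1.000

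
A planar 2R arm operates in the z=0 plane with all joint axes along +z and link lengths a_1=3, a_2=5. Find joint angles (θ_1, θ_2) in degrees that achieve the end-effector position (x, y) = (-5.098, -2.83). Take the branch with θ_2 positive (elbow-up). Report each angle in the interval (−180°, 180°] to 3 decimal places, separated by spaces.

cos θ_2 = (33.9985−3²−5²)/(2·3·5) = -0.0000; θ_2 = 90.0029° (elbow-up)
β = atan2(-2.8300,-5.0980) = -150.9645°; ψ = atan2(5.0000,2.9998) = 59.0383°
θ_1 = β − ψ = -210.0028°

149.997 90.003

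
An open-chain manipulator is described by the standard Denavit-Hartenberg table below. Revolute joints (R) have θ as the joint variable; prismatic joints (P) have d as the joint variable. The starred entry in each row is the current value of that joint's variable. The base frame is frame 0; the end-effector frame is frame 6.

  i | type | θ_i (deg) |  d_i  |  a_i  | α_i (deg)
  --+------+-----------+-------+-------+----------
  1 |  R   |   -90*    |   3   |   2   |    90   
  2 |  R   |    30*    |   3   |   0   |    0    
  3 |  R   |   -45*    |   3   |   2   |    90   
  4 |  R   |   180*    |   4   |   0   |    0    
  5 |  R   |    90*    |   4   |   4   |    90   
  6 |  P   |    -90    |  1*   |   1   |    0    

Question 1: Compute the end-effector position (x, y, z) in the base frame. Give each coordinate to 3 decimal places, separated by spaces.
-2.000 -1.154 -4.020

after link 1: o_1 = (0.0000, -2.0000, 3.0000)
after link 2: o_2 = (-3.0000, -2.0000, 3.0000)
after link 3: o_3 = (-6.0000, -3.9319, 2.4824)
after link 4: o_4 = (-6.0000, -2.8966, -1.3813)
after link 5: o_5 = (-2.0000, -1.8613, -5.2450)
after link 6: o_6 = (-2.0000, -1.1542, -4.0203)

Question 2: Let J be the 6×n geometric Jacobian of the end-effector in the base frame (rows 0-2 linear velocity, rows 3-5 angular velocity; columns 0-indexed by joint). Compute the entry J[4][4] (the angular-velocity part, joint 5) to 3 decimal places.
0.259

axis z_4 = (-0.0000,0.2588,-0.9659); lever o_n−o_4 = (4.0000,1.7424,-2.6390)
cross product → J_v[:, 4] = (1.0000,-3.8637,-1.0353)
J_ω[:, 4] = z_4
entry J[4][4] = 0.2588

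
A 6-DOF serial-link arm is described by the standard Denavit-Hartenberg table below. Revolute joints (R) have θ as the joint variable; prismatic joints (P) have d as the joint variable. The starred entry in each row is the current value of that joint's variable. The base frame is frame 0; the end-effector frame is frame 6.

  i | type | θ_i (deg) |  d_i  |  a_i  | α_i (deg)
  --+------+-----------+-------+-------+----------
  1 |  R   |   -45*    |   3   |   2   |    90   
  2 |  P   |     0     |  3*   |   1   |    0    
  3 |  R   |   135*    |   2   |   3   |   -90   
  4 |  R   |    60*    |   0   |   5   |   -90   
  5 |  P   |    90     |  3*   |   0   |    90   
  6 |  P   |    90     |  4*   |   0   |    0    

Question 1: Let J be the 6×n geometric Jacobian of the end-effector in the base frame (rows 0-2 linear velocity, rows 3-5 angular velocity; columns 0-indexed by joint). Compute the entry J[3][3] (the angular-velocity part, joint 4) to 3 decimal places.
axis z_3 = (-0.5000,0.5000,-0.7071); lever o_n−o_3 = (5.6211,7.5230,1.3449)
cross product → J_v[:, 3] = (5.9920,-3.3023,-6.5720)
J_ω[:, 3] = z_3
entry J[3][3] = -0.5000

-0.500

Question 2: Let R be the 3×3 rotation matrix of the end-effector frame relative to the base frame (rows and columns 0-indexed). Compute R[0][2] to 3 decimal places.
0.362

End-effector z-axis (col 2 of R) = (0.3624,0.8624,0.3536)
R[0][2] = 0.3624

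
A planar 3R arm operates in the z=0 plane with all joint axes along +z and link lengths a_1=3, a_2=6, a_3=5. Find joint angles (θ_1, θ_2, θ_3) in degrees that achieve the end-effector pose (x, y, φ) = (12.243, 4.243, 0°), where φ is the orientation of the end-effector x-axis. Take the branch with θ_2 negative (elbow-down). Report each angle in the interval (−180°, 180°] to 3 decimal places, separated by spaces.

wrist centre = target − a_3·(cos φ, sin φ) = (7.2430, 4.2430)
cos θ_2 = (70.4641−3²−6²)/(2·3·6) = 0.7073; θ_2 = -44.9814° (elbow-down)
β = atan2(4.2430,7.2430) = 30.3621°; ψ = atan2(-4.2413,7.2440) = -30.3483°
θ_1 = β − ψ = 60.7104°
θ_3 = φ − θ_1 − θ_2 = -15.7290° (wrapped to (-180°,180°])

60.710 -44.981 -15.729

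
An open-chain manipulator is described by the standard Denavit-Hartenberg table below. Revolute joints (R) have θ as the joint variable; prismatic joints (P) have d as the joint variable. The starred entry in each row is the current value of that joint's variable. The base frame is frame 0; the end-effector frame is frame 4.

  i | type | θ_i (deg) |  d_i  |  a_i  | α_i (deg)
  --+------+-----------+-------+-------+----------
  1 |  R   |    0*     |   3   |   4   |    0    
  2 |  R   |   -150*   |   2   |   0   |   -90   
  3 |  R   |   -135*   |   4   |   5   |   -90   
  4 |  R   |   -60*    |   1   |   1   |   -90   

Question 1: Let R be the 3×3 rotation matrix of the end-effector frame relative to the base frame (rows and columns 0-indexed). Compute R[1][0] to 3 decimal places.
End-effector x-axis (col 0 of R) = (0.7392,-0.5732,0.3536)
R[1][0] = -0.5732

-0.573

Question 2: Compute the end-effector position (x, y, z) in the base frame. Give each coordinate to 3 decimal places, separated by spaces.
after link 1: o_1 = (4.0000, 0.0000, 3.0000)
after link 2: o_2 = (4.0000, 0.0000, 5.0000)
after link 3: o_3 = (9.0619, -1.6963, 8.5355)
after link 4: o_4 = (9.1887, -2.6231, 9.5962)

9.189 -2.623 9.596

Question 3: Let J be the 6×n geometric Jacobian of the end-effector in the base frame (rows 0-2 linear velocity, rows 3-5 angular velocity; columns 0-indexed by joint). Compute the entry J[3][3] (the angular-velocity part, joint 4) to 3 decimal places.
axis z_3 = (-0.6124,-0.3536,0.7071); lever o_n−o_3 = (0.1268,-0.9268,1.0607)
cross product → J_v[:, 3] = (0.2803,0.7392,0.6124)
J_ω[:, 3] = z_3
entry J[3][3] = -0.6124

-0.612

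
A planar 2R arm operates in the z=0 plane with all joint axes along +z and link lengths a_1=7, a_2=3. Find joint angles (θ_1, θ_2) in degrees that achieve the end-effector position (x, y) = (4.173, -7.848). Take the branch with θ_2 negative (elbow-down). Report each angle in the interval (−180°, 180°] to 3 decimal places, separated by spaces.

cos θ_2 = (79.0050−7²−3²)/(2·7·3) = 0.5001; θ_2 = -59.9921° (elbow-down)
β = atan2(-7.8480,4.1730) = -61.9992°; ψ = atan2(-2.5979,8.5004) = -16.9941°
θ_1 = β − ψ = -45.0050°

-45.005 -59.992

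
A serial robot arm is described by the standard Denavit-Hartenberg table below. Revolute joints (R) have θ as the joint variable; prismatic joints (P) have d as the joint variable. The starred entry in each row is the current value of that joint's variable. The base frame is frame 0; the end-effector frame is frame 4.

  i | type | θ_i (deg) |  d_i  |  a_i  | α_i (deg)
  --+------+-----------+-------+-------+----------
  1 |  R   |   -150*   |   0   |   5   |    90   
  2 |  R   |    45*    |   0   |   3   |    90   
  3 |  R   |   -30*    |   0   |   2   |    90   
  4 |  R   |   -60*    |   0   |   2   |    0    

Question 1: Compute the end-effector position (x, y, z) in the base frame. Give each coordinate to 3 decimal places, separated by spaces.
-5.948 -5.166 5.183

after link 1: o_1 = (-4.3301, -2.5000, 0.0000)
after link 2: o_2 = (-6.1672, -3.5607, 2.1213)
after link 3: o_3 = (-6.7279, -5.0391, 3.3461)
after link 4: o_4 = (-5.9476, -5.1659, 5.1832)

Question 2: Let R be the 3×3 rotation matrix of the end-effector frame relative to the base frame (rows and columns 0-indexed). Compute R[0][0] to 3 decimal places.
End-effector x-axis (col 0 of R) = (0.3902,-0.0634,0.9186)
R[0][0] = 0.3902

0.390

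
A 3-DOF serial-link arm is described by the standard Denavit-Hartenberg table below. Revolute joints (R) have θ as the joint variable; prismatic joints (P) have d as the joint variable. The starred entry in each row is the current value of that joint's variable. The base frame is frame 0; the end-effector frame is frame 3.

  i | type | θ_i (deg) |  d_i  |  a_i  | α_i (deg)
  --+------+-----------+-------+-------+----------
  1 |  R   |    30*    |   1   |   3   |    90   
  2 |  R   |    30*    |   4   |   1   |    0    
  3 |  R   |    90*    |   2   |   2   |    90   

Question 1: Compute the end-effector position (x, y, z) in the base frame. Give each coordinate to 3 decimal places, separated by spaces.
5.482 -3.763 3.232

after link 1: o_1 = (2.5981, 1.5000, 1.0000)
after link 2: o_2 = (5.3481, -1.5311, 1.5000)
after link 3: o_3 = (5.4821, -3.7631, 3.2321)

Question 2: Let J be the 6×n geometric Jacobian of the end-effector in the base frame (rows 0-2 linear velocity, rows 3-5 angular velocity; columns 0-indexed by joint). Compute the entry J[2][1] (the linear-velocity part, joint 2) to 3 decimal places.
-0.134

axis z_1 = (0.5000,-0.8660,0.0000); lever o_n−o_1 = (2.8840,-5.2631,2.2321)
cross product → J_v[:, 1] = (-1.9330,-1.1160,-0.1340)
J_ω[:, 1] = z_1
entry J[2][1] = -0.1340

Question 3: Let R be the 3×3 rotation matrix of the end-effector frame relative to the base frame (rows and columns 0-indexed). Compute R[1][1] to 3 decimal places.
-0.866

End-effector y-axis (col 1 of R) = (0.5000,-0.8660,0.0000)
R[1][1] = -0.8660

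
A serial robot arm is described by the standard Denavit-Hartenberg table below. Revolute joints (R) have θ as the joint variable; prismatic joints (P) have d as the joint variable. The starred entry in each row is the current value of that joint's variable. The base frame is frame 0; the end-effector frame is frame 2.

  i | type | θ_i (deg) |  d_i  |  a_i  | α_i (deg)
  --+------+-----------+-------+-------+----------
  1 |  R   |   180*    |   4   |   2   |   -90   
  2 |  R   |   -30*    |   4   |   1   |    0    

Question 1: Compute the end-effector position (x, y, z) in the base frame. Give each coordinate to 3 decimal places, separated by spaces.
after link 1: o_1 = (-2.0000, 0.0000, 4.0000)
after link 2: o_2 = (-2.8660, -4.0000, 4.5000)

-2.866 -4.000 4.500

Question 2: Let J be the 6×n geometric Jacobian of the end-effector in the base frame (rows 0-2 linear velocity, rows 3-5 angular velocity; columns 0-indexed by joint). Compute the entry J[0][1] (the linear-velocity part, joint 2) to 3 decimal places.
-0.500

axis z_1 = (-0.0000,-1.0000,0.0000); lever o_n−o_1 = (-0.8660,-4.0000,0.5000)
cross product → J_v[:, 1] = (-0.5000,0.0000,-0.8660)
J_ω[:, 1] = z_1
entry J[0][1] = -0.5000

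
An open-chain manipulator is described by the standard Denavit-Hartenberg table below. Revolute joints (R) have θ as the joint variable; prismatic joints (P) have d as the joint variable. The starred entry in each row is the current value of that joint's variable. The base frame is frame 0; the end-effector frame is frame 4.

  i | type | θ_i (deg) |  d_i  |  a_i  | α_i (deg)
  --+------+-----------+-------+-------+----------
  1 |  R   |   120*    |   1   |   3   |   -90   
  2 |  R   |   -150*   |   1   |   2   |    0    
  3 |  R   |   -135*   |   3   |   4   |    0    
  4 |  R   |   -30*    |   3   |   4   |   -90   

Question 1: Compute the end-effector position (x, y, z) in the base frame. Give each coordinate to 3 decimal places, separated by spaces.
-8.628 0.944 -4.692

after link 1: o_1 = (-1.5000, 2.5981, 1.0000)
after link 2: o_2 = (-1.5000, 0.5981, 2.0000)
after link 3: o_3 = (-4.6157, -0.0053, -1.8637)
after link 4: o_4 = (-8.6280, 0.9441, -4.6921)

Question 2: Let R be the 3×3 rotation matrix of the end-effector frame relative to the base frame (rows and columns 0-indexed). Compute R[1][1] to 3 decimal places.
0.500

End-effector y-axis (col 1 of R) = (0.8660,0.5000,-0.0000)
R[1][1] = 0.5000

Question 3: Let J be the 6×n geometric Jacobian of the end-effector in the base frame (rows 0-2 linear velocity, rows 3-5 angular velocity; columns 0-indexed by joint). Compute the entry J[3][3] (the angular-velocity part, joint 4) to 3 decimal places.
-0.866

axis z_3 = (-0.8660,-0.5000,0.0000); lever o_n−o_3 = (-4.0123,0.9495,-2.8284)
cross product → J_v[:, 3] = (1.4142,-2.4495,-2.8284)
J_ω[:, 3] = z_3
entry J[3][3] = -0.8660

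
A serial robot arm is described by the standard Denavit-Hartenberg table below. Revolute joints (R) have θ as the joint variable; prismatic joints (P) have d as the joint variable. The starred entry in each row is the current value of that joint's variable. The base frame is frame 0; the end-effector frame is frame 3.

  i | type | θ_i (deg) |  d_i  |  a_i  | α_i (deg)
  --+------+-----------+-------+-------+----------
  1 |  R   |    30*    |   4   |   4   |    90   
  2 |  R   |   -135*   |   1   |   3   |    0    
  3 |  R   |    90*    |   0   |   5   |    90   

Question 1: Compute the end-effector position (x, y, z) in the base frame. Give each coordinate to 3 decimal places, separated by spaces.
after link 1: o_1 = (3.4641, 2.0000, 4.0000)
after link 2: o_2 = (2.1270, 0.0733, 1.8787)
after link 3: o_3 = (5.1888, 1.8411, -1.6569)

5.189 1.841 -1.657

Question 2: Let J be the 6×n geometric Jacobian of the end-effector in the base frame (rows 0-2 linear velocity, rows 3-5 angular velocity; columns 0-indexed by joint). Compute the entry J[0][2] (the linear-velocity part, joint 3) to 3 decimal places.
axis z_2 = (0.5000,-0.8660,0.0000); lever o_n−o_2 = (3.0619,1.7678,-3.5355)
cross product → J_v[:, 2] = (3.0619,1.7678,3.5355)
J_ω[:, 2] = z_2
entry J[0][2] = 3.0619

3.062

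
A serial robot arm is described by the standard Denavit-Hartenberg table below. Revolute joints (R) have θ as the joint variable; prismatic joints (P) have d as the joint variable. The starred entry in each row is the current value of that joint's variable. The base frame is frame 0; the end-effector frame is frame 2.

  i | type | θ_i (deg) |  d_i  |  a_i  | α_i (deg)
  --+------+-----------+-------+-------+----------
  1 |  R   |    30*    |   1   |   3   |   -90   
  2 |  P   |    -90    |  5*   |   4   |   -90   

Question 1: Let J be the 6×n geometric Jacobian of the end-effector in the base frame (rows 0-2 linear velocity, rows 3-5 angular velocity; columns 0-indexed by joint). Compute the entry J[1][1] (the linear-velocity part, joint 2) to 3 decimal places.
prismatic axis z_1 = (-0.5000,0.8660,0.0000)
J_v[:, 1] = z_1; J_ω[:, 1] = (0,0,0)
entry J[1][1] = 0.8660

0.866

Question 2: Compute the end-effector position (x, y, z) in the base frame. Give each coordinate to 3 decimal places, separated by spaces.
after link 1: o_1 = (2.5981, 1.5000, 1.0000)
after link 2: o_2 = (0.0981, 5.8301, 5.0000)

0.098 5.830 5.000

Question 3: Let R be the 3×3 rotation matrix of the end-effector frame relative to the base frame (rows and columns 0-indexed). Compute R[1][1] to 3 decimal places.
-0.866

End-effector y-axis (col 1 of R) = (0.5000,-0.8660,-0.0000)
R[1][1] = -0.8660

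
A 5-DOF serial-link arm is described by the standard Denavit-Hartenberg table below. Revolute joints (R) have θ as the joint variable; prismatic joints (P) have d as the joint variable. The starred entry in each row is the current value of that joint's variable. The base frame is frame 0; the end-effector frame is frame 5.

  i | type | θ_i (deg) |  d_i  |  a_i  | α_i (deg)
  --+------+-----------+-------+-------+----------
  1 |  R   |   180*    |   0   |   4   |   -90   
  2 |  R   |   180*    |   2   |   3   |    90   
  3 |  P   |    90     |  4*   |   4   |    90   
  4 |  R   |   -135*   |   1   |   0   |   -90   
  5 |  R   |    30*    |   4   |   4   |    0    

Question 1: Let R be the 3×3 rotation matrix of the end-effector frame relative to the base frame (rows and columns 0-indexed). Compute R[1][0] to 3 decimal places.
End-effector x-axis (col 0 of R) = (-0.5000,0.6124,0.6124)
R[1][0] = 0.6124

0.612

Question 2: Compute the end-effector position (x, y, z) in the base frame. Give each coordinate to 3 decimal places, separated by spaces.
-2.000 -6.379 1.278

after link 1: o_1 = (-4.0000, 0.0000, 0.0000)
after link 2: o_2 = (-1.0000, -2.0000, -0.0000)
after link 3: o_3 = (-1.0000, -6.0000, -4.0000)
after link 4: o_4 = (-0.0000, -6.0000, -4.0000)
after link 5: o_5 = (-2.0000, -6.3789, 1.2779)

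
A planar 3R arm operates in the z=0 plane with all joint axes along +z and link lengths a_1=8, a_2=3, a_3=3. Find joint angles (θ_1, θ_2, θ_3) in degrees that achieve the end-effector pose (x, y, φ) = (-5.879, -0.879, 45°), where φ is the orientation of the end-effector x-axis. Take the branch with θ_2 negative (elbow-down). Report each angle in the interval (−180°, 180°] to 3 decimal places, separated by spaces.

-138.888 -89.992 -86.121

wrist centre = target − a_3·(cos φ, sin φ) = (-8.0003, -3.0003)
cos θ_2 = (73.0070−8²−3²)/(2·8·3) = 0.0001; θ_2 = -89.9916° (elbow-down)
β = atan2(-3.0003,-8.0003) = -159.4427°; ψ = atan2(-3.0000,8.0004) = -20.5550°
θ_1 = β − ψ = -138.8877°
θ_3 = φ − θ_1 − θ_2 = -86.1207° (wrapped to (-180°,180°])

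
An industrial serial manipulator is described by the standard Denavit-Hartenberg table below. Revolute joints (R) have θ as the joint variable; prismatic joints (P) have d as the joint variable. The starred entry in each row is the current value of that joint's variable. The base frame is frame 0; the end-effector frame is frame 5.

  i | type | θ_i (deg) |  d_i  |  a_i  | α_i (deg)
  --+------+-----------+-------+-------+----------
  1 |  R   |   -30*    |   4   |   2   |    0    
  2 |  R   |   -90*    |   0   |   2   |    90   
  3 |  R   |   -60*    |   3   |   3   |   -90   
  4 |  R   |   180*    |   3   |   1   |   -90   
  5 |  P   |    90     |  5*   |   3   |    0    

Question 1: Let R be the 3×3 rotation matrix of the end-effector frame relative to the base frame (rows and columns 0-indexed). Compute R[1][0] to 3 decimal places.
End-effector x-axis (col 0 of R) = (0.4330,0.7500,-0.5000)
R[1][0] = 0.7500

0.750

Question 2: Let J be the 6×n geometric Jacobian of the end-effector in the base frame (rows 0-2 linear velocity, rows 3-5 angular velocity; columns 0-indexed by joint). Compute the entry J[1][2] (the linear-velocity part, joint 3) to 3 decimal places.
-1.500

axis z_2 = (-0.8660,0.5000,0.0000); lever o_n−o_2 = (-7.4282,3.1340,-1.7321)
cross product → J_v[:, 2] = (-0.8660,-1.5000,1.0000)
J_ω[:, 2] = z_2
entry J[1][2] = -1.5000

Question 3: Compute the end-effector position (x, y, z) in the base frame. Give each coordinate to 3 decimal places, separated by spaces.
-6.696 0.402 2.268

after link 1: o_1 = (1.7321, -1.0000, 4.0000)
after link 2: o_2 = (0.7321, -2.7321, 4.0000)
after link 3: o_3 = (-2.6160, -2.5311, 1.4019)
after link 4: o_4 = (-3.6651, -4.3481, 3.7679)
after link 5: o_5 = (-6.6962, 0.4019, 2.2679)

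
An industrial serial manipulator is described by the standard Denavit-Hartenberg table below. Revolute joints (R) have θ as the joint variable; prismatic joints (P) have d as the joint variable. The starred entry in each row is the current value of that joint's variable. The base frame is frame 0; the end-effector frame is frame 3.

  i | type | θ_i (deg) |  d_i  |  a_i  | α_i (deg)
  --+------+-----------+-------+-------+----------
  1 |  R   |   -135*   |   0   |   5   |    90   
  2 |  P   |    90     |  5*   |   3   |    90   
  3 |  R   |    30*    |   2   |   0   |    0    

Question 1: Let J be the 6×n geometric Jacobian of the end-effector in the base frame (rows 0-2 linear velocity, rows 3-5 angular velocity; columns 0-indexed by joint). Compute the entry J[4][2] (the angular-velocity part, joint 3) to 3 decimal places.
-0.707

axis z_2 = (-0.7071,-0.7071,-0.0000); lever o_n−o_2 = (-1.4142,-1.4142,0.0000)
cross product → J_v[:, 2] = (-0.0000,0.0000,-0.0000)
J_ω[:, 2] = z_2
entry J[4][2] = -0.7071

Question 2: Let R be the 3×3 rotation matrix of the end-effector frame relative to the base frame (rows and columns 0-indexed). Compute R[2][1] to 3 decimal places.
End-effector y-axis (col 1 of R) = (-0.6124,0.6124,-0.5000)
R[2][1] = -0.5000

-0.500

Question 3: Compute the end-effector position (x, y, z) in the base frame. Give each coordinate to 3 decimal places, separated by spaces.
-8.485 -1.414 3.000

after link 1: o_1 = (-3.5355, -3.5355, 0.0000)
after link 2: o_2 = (-7.0711, -0.0000, 3.0000)
after link 3: o_3 = (-8.4853, -1.4142, 3.0000)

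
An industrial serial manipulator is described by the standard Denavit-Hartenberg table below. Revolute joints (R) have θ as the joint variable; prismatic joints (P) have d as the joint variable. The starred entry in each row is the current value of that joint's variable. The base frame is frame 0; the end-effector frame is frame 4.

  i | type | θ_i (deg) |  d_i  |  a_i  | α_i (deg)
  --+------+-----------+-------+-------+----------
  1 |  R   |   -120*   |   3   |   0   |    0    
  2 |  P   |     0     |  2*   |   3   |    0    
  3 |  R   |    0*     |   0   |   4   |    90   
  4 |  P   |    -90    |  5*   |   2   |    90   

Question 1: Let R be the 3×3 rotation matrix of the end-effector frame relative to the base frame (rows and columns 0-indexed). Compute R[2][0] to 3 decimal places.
-1.000

End-effector x-axis (col 0 of R) = (-0.0000,-0.0000,-1.0000)
R[2][0] = -1.0000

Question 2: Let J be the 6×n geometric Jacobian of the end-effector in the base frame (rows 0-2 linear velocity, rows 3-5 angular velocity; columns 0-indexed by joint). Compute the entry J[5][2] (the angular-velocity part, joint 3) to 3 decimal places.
1.000

axis z_2 = (0.0000,0.0000,1.0000); lever o_n−o_2 = (-6.3301,-0.9641,-2.0000)
cross product → J_v[:, 2] = (0.9641,-6.3301,0.0000)
J_ω[:, 2] = z_2
entry J[5][2] = 1.0000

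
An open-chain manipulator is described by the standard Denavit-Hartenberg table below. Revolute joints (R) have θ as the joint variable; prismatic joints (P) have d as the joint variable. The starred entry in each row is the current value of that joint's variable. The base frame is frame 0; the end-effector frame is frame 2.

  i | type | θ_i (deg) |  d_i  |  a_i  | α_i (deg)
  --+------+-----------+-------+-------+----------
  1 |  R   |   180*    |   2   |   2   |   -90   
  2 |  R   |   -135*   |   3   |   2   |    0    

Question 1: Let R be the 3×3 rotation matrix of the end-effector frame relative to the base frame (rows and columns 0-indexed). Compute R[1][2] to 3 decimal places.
End-effector z-axis (col 2 of R) = (-0.0000,-1.0000,0.0000)
R[1][2] = -1.0000

-1.000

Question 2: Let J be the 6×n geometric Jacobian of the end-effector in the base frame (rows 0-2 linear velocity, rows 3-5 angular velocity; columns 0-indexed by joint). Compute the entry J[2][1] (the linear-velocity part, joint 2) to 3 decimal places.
1.414

axis z_1 = (-0.0000,-1.0000,0.0000); lever o_n−o_1 = (1.4142,-3.0000,1.4142)
cross product → J_v[:, 1] = (-1.4142,0.0000,1.4142)
J_ω[:, 1] = z_1
entry J[2][1] = 1.4142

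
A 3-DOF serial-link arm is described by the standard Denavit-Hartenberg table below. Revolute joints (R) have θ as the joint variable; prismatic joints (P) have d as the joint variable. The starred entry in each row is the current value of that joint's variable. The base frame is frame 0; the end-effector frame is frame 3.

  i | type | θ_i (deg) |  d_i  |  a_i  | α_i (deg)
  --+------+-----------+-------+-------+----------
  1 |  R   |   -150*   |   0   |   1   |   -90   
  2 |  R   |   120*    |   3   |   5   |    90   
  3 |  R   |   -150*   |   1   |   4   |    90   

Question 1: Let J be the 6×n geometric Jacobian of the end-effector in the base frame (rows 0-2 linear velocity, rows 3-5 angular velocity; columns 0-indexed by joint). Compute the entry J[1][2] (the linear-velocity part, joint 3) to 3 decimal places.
3.500

axis z_2 = (-0.7500,-0.4330,-0.5000); lever o_n−o_2 = (-3.2500,0.4330,2.5000)
cross product → J_v[:, 2] = (-0.8660,3.5000,-1.7321)
J_ω[:, 2] = z_2
entry J[1][2] = 3.5000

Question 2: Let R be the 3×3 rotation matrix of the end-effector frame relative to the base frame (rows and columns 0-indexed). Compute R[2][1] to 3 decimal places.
End-effector y-axis (col 1 of R) = (-0.7500,-0.4330,-0.5000)
R[2][1] = -0.5000

-0.500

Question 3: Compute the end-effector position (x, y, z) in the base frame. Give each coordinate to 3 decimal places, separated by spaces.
-0.451 -1.415 -1.830

after link 1: o_1 = (-0.8660, -0.5000, 0.0000)
after link 2: o_2 = (2.7990, -1.8481, -4.3301)
after link 3: o_3 = (-0.4510, -1.4151, -1.8301)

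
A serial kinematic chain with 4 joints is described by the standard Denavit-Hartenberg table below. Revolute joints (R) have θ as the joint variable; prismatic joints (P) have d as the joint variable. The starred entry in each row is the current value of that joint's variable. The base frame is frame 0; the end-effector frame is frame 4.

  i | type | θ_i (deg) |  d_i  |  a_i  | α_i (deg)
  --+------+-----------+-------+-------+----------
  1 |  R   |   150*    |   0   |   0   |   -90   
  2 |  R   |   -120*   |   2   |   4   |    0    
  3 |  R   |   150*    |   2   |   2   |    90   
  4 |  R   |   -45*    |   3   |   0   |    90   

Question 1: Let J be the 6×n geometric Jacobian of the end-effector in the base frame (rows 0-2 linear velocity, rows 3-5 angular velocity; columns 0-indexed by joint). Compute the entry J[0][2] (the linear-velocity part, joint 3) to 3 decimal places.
axis z_2 = (-0.5000,-0.8660,0.0000); lever o_n−o_2 = (-3.7990,-0.1160,1.5981)
cross product → J_v[:, 2] = (-1.3840,0.7990,-3.2321)
J_ω[:, 2] = z_2
entry J[0][2] = -1.3840

-1.384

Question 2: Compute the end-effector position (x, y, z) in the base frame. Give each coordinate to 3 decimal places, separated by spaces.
-3.067 -2.848 5.062

after link 1: o_1 = (0.0000, 0.0000, 0.0000)
after link 2: o_2 = (0.7321, -2.7321, 3.4641)
after link 3: o_3 = (-1.7679, -3.5981, 2.4641)
after link 4: o_4 = (-3.0670, -2.8481, 5.0622)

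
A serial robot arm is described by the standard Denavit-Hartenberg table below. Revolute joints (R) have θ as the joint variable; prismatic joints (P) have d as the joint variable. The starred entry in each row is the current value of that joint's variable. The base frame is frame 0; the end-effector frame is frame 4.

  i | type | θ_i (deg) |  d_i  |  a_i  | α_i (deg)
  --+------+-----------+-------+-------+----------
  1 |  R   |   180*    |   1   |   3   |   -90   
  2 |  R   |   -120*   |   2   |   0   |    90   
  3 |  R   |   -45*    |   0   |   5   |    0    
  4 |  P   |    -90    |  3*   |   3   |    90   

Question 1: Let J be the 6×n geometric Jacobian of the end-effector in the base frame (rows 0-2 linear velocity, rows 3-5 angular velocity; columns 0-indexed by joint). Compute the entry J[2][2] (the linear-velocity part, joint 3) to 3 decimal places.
4.899

axis z_2 = (0.8660,-0.0000,-0.5000); lever o_n−o_2 = (3.3052,5.6569,-0.2753)
cross product → J_v[:, 2] = (2.8284,-1.4142,4.8990)
J_ω[:, 2] = z_2
entry J[2][2] = 4.8990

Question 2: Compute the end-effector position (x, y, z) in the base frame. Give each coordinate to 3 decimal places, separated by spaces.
after link 1: o_1 = (-3.0000, 0.0000, 1.0000)
after link 2: o_2 = (-3.0000, -2.0000, 1.0000)
after link 3: o_3 = (-1.2322, 1.5355, 4.0619)
after link 4: o_4 = (0.3052, 3.6569, 0.7247)

0.305 3.657 0.725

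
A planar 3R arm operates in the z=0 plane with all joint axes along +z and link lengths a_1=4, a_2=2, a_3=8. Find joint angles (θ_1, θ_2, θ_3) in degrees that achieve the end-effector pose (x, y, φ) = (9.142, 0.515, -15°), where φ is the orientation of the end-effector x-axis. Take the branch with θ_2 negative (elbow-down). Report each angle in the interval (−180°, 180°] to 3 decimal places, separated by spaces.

89.991 -135.001 30.009

wrist centre = target − a_3·(cos φ, sin φ) = (1.4146, 2.5856)
cos θ_2 = (8.6862−4²−2²)/(2·4·2) = -0.7071; θ_2 = -135.0007° (elbow-down)
β = atan2(2.5856,1.4146) = 61.3163°; ψ = atan2(-1.4142,2.5858) = -28.6749°
θ_1 = β − ψ = 89.9912°
θ_3 = φ − θ_1 − θ_2 = 30.0095° (wrapped to (-180°,180°])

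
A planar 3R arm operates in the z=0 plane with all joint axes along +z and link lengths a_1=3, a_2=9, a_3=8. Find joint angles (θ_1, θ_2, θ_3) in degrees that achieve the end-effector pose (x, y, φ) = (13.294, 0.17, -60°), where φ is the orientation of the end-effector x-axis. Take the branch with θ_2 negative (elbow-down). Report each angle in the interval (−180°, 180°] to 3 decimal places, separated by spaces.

wrist centre = target − a_3·(cos φ, sin φ) = (9.2940, 7.0982)
cos θ_2 = (136.7629−3²−9²)/(2·3·9) = 0.8660; θ_2 = -30.0052° (elbow-down)
β = atan2(7.0982,9.2940) = 37.3704°; ψ = atan2(-4.5007,10.7938) = -22.6347°
θ_1 = β − ψ = 60.0051°
θ_3 = φ − θ_1 − θ_2 = -89.9999° (wrapped to (-180°,180°])

60.005 -30.005 -90.000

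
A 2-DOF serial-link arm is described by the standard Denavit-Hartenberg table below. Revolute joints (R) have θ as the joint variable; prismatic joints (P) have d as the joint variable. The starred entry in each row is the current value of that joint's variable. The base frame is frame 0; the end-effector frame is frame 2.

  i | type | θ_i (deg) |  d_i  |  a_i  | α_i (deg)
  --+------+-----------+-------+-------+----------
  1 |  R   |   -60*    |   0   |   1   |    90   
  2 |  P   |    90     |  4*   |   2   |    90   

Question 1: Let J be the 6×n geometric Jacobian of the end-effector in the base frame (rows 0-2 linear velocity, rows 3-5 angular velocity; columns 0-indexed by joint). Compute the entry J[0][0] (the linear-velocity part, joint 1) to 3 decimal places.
2.866

axis z_0 = ẑ; lever o_n−o_0 = (-2.9641,-2.8660,2.0000)
cross product → J_v[:, 0] = (2.8660,-2.9641,0.0000)
J_ω[:, 0] = z_0
entry J[0][0] = 2.8660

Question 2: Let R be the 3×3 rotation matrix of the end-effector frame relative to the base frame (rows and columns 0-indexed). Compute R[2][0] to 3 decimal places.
End-effector x-axis (col 0 of R) = (0.0000,-0.0000,1.0000)
R[2][0] = 1.0000

1.000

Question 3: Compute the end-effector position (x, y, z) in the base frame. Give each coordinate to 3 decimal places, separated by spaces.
after link 1: o_1 = (0.5000, -0.8660, 0.0000)
after link 2: o_2 = (-2.9641, -2.8660, 2.0000)

-2.964 -2.866 2.000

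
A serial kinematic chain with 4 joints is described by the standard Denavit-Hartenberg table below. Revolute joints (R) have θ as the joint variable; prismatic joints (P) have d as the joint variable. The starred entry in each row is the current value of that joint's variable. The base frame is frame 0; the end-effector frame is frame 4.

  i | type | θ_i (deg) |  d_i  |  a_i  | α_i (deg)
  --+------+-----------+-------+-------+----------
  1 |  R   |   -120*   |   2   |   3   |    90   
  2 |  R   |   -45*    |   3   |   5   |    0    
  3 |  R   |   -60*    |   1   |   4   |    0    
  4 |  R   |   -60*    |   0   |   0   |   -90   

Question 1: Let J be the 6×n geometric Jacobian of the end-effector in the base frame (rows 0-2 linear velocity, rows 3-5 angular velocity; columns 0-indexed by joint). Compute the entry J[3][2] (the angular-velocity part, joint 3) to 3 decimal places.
axis z_2 = (-0.8660,0.5000,0.0000); lever o_n−o_2 = (-0.3484,1.3966,-3.8637)
cross product → J_v[:, 2] = (-1.9319,-3.3461,-1.0353)
J_ω[:, 2] = z_2
entry J[3][2] = -0.8660

-0.866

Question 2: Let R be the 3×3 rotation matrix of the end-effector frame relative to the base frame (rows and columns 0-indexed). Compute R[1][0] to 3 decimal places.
End-effector x-axis (col 0 of R) = (0.4830,0.8365,-0.2588)
R[1][0] = 0.8365

0.837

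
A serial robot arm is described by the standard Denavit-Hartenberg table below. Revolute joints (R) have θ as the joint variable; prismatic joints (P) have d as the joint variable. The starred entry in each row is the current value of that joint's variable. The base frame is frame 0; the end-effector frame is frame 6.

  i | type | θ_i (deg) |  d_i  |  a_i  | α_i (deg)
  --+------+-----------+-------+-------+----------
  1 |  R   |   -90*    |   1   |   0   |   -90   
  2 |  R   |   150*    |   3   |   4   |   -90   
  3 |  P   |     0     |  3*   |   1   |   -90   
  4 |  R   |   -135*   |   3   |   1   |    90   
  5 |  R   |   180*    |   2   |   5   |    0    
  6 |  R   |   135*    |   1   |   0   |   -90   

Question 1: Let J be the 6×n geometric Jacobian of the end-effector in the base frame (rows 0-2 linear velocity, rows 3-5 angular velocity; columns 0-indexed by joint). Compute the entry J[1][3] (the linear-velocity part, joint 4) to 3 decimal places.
axis z_3 = (-1.0000,-0.0000,0.0000); lever o_n−o_3 = (-3.0000,-1.8625,-4.6402)
cross product → J_v[:, 3] = (0.0000,-4.6402,1.8625)
J_ω[:, 3] = z_3
entry J[1][3] = -4.6402

-4.640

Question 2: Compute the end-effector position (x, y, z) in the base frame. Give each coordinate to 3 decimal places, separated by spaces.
after link 1: o_1 = (0.0000, 0.0000, 1.0000)
after link 2: o_2 = (3.0000, 3.4641, -1.0000)
after link 3: o_3 = (3.0000, 5.8301, 1.0981)
after link 4: o_4 = (0.0000, 5.5713, 2.0640)
after link 5: o_5 = (-0.0000, 4.9336, -3.2833)
after link 6: o_6 = (-0.0000, 3.9676, -3.5421)

-0.000 3.968 -3.542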